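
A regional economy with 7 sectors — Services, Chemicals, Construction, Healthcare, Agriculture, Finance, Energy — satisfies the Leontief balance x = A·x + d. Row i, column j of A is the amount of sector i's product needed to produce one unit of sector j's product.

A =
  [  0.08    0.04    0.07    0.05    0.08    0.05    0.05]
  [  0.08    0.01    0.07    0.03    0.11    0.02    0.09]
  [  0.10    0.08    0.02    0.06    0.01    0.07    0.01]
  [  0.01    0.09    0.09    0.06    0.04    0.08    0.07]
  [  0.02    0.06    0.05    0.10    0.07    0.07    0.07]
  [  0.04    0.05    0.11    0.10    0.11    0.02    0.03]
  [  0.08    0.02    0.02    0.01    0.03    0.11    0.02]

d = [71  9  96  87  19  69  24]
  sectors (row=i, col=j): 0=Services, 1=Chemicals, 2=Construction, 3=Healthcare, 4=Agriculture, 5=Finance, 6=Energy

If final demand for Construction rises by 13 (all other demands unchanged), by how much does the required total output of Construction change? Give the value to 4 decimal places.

Form M = I − A:
  [  0.92   -0.04   -0.07   -0.05   -0.08   -0.05   -0.05]
  [ -0.08    0.99   -0.07   -0.03   -0.11   -0.02   -0.09]
  [ -0.10   -0.08    0.98   -0.06   -0.01   -0.07   -0.01]
  [ -0.01   -0.09   -0.09    0.94   -0.04   -0.08   -0.07]
  [ -0.02   -0.06   -0.05   -0.10    0.93   -0.07   -0.07]
  [ -0.04   -0.05   -0.11   -0.10   -0.11    0.98   -0.03]
  [ -0.08   -0.02   -0.02   -0.01   -0.03   -0.11    0.98]
Leontief inverse L = M⁻¹:
  [  1.1209    0.0768    0.1126    0.0932    0.1244    0.0927    0.0838]
  [  0.1199    1.0448    0.1071    0.0707    0.1497    0.0651    0.1209]
  [  0.1351    0.1091    1.0615    0.0953    0.0533    0.1012    0.0415]
  [  0.0539    0.1268    0.1345    1.1027    0.0864    0.1229    0.1045]
  [  0.0593    0.0990    0.0967    0.1447    1.1164    0.1155    0.1067]
  [  0.0825    0.0941    0.1555    0.1482    0.1549    1.0685    0.0688]
  [  0.1083    0.0447    0.0548    0.0433    0.0667    0.1357    1.0426]
Total output x = L · d:
  x_0 = 1.1209·71 + 0.0768·9 + 0.1126·96 + 0.0932·87 + 0.1244·19 + 0.0927·69 + 0.0838·24 = 109.9640
  x_1 = 0.1199·71 + 1.0448·9 + 0.1071·96 + 0.0707·87 + 0.1497·19 + 0.0651·69 + 0.1209·24 = 44.5846
  x_2 = 0.1351·71 + 0.1091·9 + 1.0615·96 + 0.0953·87 + 0.0533·19 + 0.1012·69 + 0.0415·24 = 129.7592
  x_3 = 0.0539·71 + 0.1268·9 + 0.1345·96 + 1.1027·87 + 0.0864·19 + 0.1229·69 + 0.1045·24 = 126.4479
  x_4 = 0.0593·71 + 0.0990·9 + 0.0967·96 + 0.1447·87 + 1.1164·19 + 0.1155·69 + 0.1067·24 = 58.7104
  x_5 = 0.0825·71 + 0.0941·9 + 0.1555·96 + 0.1482·87 + 0.1549·19 + 1.0685·69 + 0.0688·24 = 112.8445
  x_6 = 0.1083·71 + 0.0447·9 + 0.0548·96 + 0.0433·87 + 0.0667·19 + 0.1357·69 + 1.0426·24 = 52.7782
Δx_2 = L[2,2] · Δd_2 = 1.0615 · 13 = 13.7998

13.7998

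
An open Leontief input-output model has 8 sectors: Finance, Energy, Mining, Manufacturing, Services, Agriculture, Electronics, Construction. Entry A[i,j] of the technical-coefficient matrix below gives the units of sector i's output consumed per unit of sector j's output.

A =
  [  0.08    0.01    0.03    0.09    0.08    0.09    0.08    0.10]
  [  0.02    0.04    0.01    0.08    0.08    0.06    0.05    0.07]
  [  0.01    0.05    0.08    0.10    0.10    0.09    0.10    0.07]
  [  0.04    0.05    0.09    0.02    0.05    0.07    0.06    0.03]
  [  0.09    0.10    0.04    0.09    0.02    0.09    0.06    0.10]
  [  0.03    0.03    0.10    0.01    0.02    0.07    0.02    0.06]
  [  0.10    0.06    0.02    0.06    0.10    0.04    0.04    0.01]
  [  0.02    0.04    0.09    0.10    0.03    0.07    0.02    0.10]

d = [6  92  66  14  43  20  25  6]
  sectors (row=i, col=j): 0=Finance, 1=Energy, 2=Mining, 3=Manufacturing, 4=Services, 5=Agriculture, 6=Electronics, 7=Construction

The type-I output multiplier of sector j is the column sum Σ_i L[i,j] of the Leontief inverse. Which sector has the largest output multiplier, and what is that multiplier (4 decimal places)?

Form M = I − A:
  [  0.92   -0.01   -0.03   -0.09   -0.08   -0.09   -0.08   -0.10]
  [ -0.02    0.96   -0.01   -0.08   -0.08   -0.06   -0.05   -0.07]
  [ -0.01   -0.05    0.92   -0.10   -0.10   -0.09   -0.10   -0.07]
  [ -0.04   -0.05   -0.09    0.98   -0.05   -0.07   -0.06   -0.03]
  [ -0.09   -0.10   -0.04   -0.09    0.98   -0.09   -0.06   -0.10]
  [ -0.03   -0.03   -0.10   -0.01   -0.02    0.93   -0.02   -0.06]
  [ -0.10   -0.06   -0.02   -0.06   -0.10   -0.04    0.96   -0.01]
  [ -0.02   -0.04   -0.09   -0.10   -0.03   -0.07   -0.02    0.90]
Leontief inverse L = M⁻¹:
  [  1.1333    0.0602    0.0969    0.1589    0.1377    0.1668    0.1333    0.1713]
  [  0.0573    1.0786    0.0577    0.1291    0.1202    0.1149    0.0875    0.1210]
  [  0.0643    0.1079    1.1502    0.1731    0.1643    0.1709    0.1584    0.1422]
  [  0.0768    0.0879    0.1368    1.0736    0.0978    0.1272    0.1028    0.0823]
  [  0.1392    0.1480    0.1069    0.1618    1.0835    0.1684    0.1154    0.1736]
  [  0.0558    0.0599    0.1436    0.0556    0.0586    1.1186    0.0554    0.1056]
  [  0.1452    0.1002    0.0649    0.1161    0.1475    0.1016    1.0858    0.0681]
  [  0.0549    0.0816    0.1511    0.1582    0.0796    0.1349    0.0664    1.1592]
Total output x = L · d:
  x_0 = 1.1333·6 + 0.0602·92 + 0.0969·66 + 0.1589·14 + 0.1377·43 + 0.1668·20 + 0.1333·25 + 0.1713·6 = 34.5721
  x_1 = 0.0573·6 + 1.0786·92 + 0.0577·66 + 0.1291·14 + 0.1202·43 + 0.1149·20 + 0.0875·25 + 0.1210·6 = 115.5706
  x_2 = 0.0643·6 + 0.1079·92 + 1.1502·66 + 0.1731·14 + 0.1643·43 + 0.1709·20 + 0.1584·25 + 0.1422·6 = 103.9450
  x_3 = 0.0768·6 + 0.0879·92 + 0.1368·66 + 1.0736·14 + 0.0978·43 + 0.1272·20 + 0.1028·25 + 0.0823·6 = 42.4172
  x_4 = 0.1392·6 + 0.1480·92 + 0.1069·66 + 0.1618·14 + 1.0835·43 + 0.1684·20 + 0.1154·25 + 0.1736·6 = 77.6604
  x_5 = 0.0558·6 + 0.0599·92 + 0.1436·66 + 0.0556·14 + 0.0586·43 + 1.1186·20 + 0.0554·25 + 0.1056·6 = 43.0115
  x_6 = 0.1452·6 + 0.1002·92 + 0.0649·66 + 0.1161·14 + 0.1475·43 + 0.1016·20 + 1.0858·25 + 0.0681·6 = 51.9266
  x_7 = 0.0549·6 + 0.0816·92 + 0.1511·66 + 0.1582·14 + 0.0796·43 + 0.1349·20 + 0.0664·25 + 1.1592·6 = 34.7669
Output multipliers (column sums of L):
  Finance: 1.7269
  Energy: 1.7242
  Mining: 1.9082
  Manufacturing: 2.0264
  Services: 1.8893
  Agriculture: 2.1036
  Electronics: 1.8048
  Construction: 2.0233

Agriculture (2.1036)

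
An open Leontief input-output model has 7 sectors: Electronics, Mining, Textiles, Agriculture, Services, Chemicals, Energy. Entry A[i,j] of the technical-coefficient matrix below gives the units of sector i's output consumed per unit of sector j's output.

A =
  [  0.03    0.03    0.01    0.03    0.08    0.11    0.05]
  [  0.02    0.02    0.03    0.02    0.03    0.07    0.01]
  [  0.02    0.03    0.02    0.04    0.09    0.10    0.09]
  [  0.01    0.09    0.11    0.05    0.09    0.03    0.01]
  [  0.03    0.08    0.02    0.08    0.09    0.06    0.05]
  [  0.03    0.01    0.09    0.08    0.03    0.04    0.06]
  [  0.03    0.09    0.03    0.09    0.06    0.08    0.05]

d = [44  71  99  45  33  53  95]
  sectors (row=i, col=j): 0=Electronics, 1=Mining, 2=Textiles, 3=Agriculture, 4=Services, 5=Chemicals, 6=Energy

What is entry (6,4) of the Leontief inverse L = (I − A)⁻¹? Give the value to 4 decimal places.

Form M = I − A:
  [  0.97   -0.03   -0.01   -0.03   -0.08   -0.11   -0.05]
  [ -0.02    0.98   -0.03   -0.02   -0.03   -0.07   -0.01]
  [ -0.02   -0.03    0.98   -0.04   -0.09   -0.10   -0.09]
  [ -0.01   -0.09   -0.11    0.95   -0.09   -0.03   -0.01]
  [ -0.03   -0.08   -0.02   -0.08    0.91   -0.06   -0.05]
  [ -0.03   -0.01   -0.09   -0.08   -0.03    0.96   -0.06]
  [ -0.03   -0.09   -0.03   -0.09   -0.06   -0.08    0.95]
Leontief inverse L = M⁻¹:
  [  1.0438    0.0566    0.0373    0.0644    0.1133    0.1429    0.0747]
  [  0.0278    1.0335    0.0463    0.0387    0.0496    0.0898    0.0254]
  [  0.0358    0.0635    1.0508    0.0805    0.1295    0.1387    0.1185]
  [  0.0238    0.1192    0.1357    1.0822    0.1313    0.0708    0.0381]
  [  0.0450    0.1140    0.0516    0.1168    1.1315    0.0995    0.0755]
  [  0.0425    0.0397    0.1171    0.1118    0.0689    1.0766    0.0866]
  [  0.0454    0.1235    0.0647    0.1276    0.1021    0.1211    1.0768]
Total output x = L · d:
  x_0 = 1.0438·44 + 0.0566·71 + 0.0373·99 + 0.0644·45 + 0.1133·33 + 0.1429·53 + 0.0747·95 = 74.9520
  x_1 = 0.0278·44 + 1.0335·71 + 0.0463·99 + 0.0387·45 + 0.0496·33 + 0.0898·53 + 0.0254·95 = 89.7374
  x_2 = 0.0358·44 + 0.0635·71 + 1.0508·99 + 0.0805·45 + 0.1295·33 + 0.1387·53 + 0.1185·95 = 136.6158
  x_3 = 0.0238·44 + 0.1192·71 + 0.1357·99 + 1.0822·45 + 0.1313·33 + 0.0708·53 + 0.0381·95 = 83.3585
  x_4 = 0.0450·44 + 0.1140·71 + 0.0516·99 + 0.1168·45 + 1.1315·33 + 0.0995·53 + 0.0755·95 = 70.2317
  x_5 = 0.0425·44 + 0.0397·71 + 0.1171·99 + 0.1118·45 + 0.0689·33 + 1.0766·53 + 0.0866·95 = 88.8718
  x_6 = 0.0454·44 + 0.1235·71 + 0.0647·99 + 0.1276·45 + 0.1021·33 + 0.1211·53 + 1.0768·95 = 134.9993

L[6,4] = 0.1021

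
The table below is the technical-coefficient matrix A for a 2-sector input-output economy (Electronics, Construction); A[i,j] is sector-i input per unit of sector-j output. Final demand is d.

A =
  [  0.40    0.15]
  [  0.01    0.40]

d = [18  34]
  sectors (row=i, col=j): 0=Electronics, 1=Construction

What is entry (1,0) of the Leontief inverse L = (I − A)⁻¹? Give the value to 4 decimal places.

Form M = I − A:
  [  0.60   -0.15]
  [ -0.01    0.60]
Leontief inverse L = M⁻¹:
  [  1.6736    0.4184]
  [  0.0279    1.6736]
Total output x = L · d:
  x_0 = 1.6736·18 + 0.4184·34 = 44.3515
  x_1 = 0.0279·18 + 1.6736·34 = 57.4059

L[1,0] = 0.0279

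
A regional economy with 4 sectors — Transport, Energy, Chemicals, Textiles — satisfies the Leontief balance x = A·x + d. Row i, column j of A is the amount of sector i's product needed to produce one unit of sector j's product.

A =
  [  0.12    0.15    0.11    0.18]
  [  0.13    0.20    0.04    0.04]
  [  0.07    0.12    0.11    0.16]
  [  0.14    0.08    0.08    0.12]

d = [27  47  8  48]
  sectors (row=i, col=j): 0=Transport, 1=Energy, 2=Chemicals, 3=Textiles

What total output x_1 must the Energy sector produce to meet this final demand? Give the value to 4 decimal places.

74.6691

Form M = I − A:
  [  0.88   -0.15   -0.11   -0.18]
  [ -0.13    0.80   -0.04   -0.04]
  [ -0.07   -0.12    0.89   -0.16]
  [ -0.14   -0.08   -0.08    0.88]
Leontief inverse L = M⁻¹:
  [  1.2432    0.2925    0.1940    0.3029]
  [  0.2222    1.3186    0.0978    0.1232]
  [  0.1697    0.2345    1.1784    0.2596]
  [  0.2334    0.1877    0.1469    1.2193]
Total output x = L · d:
  x_0 = 1.2432·27 + 0.2925·47 + 0.1940·8 + 0.3029·48 = 63.4024
  x_1 = 0.2222·27 + 1.3186·47 + 0.0978·8 + 0.1232·48 = 74.6691
  x_2 = 0.1697·27 + 0.2345·47 + 1.1784·8 + 0.2596·48 = 37.4956
  x_3 = 0.2334·27 + 0.1877·47 + 0.1469·8 + 1.2193·48 = 74.8290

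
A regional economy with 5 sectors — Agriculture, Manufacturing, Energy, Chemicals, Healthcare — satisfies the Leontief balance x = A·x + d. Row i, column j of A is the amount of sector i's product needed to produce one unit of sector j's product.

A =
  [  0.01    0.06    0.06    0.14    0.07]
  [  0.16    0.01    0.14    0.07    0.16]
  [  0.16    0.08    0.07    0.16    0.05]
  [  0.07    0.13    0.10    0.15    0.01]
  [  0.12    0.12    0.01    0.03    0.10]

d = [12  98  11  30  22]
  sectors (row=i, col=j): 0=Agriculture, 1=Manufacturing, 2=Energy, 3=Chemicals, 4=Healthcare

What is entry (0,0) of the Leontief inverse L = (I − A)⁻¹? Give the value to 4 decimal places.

L[0,0] = 1.0753

Form M = I − A:
  [  0.99   -0.06   -0.06   -0.14   -0.07]
  [ -0.16    0.99   -0.14   -0.07   -0.16]
  [ -0.16   -0.08    0.93   -0.16   -0.05]
  [ -0.07   -0.13   -0.10    0.85   -0.01]
  [ -0.12   -0.12   -0.01   -0.03    0.90]
Leontief inverse L = M⁻¹:
  [  1.0753    0.1155    0.1107    0.2114    0.1127]
  [  0.2492    1.0923    0.2020    0.1770    0.2267]
  [  0.2434    0.1568    1.1451    0.2726    0.1135]
  [  0.1575    0.1970    0.1754    1.2542    0.0710]
  [  0.1845    0.1693    0.0603    0.0966    1.1600]
Total output x = L · d:
  x_0 = 1.0753·12 + 0.1155·98 + 0.1107·11 + 0.2114·30 + 0.1127·22 = 34.2655
  x_1 = 0.2492·12 + 1.0923·98 + 0.2020·11 + 0.1770·30 + 0.2267·22 = 122.5510
  x_2 = 0.2434·12 + 0.1568·98 + 1.1451·11 + 0.2726·30 + 0.1135·22 = 41.5603
  x_3 = 0.1575·12 + 0.1970·98 + 0.1754·11 + 1.2542·30 + 0.0710·22 = 62.3120
  x_4 = 0.1845·12 + 0.1693·98 + 0.0603·11 + 0.0966·30 + 1.1600·22 = 47.8922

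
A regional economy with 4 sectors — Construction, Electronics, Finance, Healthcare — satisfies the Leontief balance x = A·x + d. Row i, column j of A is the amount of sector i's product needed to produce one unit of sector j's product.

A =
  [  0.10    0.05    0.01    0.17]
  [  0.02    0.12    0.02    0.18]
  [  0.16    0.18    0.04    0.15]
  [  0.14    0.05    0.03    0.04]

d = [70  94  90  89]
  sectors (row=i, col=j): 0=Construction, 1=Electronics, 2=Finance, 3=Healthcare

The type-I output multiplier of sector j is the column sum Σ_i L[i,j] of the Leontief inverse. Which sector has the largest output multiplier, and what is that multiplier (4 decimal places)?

Healthcare (1.8034)

Form M = I − A:
  [  0.90   -0.05   -0.01   -0.17]
  [ -0.02    0.88   -0.02   -0.18]
  [ -0.16   -0.18    0.96   -0.15]
  [ -0.14   -0.05   -0.03    0.96]
Leontief inverse L = M⁻¹:
  [  1.1512    0.0823    0.0207    0.2225]
  [  0.0680    1.1601    0.0322    0.2346]
  [  0.2325    0.2437    1.0570    0.2520]
  [  0.1787    0.0800    0.0377    1.0942]
Total output x = L · d:
  x_0 = 1.1512·70 + 0.0823·94 + 0.0207·90 + 0.2225·89 = 109.9837
  x_1 = 0.0680·70 + 1.1601·94 + 0.0322·90 + 0.2346·89 = 137.5921
  x_2 = 0.2325·70 + 0.2437·94 + 1.0570·90 + 0.2520·89 = 156.7561
  x_3 = 0.1787·70 + 0.0800·94 + 0.0377·90 + 1.0942·89 = 120.8125
Output multipliers (column sums of L):
  Construction: 1.6305
  Electronics: 1.5662
  Finance: 1.1476
  Healthcare: 1.8034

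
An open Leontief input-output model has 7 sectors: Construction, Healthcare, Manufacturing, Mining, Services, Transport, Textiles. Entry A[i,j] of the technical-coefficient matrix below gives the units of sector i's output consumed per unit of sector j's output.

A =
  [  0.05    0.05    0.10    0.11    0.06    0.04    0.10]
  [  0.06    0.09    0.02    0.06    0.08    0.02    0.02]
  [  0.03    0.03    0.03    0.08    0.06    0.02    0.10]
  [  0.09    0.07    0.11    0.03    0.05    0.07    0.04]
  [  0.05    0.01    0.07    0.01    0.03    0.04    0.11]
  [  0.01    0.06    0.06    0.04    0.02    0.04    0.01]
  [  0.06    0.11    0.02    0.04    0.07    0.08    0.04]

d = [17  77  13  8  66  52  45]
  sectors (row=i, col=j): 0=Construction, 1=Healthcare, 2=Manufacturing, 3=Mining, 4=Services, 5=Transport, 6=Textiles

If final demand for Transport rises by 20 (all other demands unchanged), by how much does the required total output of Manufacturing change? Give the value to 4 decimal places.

0.9785

Form M = I − A:
  [  0.95   -0.05   -0.10   -0.11   -0.06   -0.04   -0.10]
  [ -0.06    0.91   -0.02   -0.06   -0.08   -0.02   -0.02]
  [ -0.03   -0.03    0.97   -0.08   -0.06   -0.02   -0.10]
  [ -0.09   -0.07   -0.11    0.97   -0.05   -0.07   -0.04]
  [ -0.05   -0.01   -0.07   -0.01    0.97   -0.04   -0.11]
  [ -0.01   -0.06   -0.06   -0.04   -0.02    0.96   -0.01]
  [ -0.06   -0.11   -0.02   -0.04   -0.07   -0.08    0.96]
Leontief inverse L = M⁻¹:
  [  1.0941    0.1014    0.1479    0.1531    0.1056    0.0789    0.1508]
  [  0.0910    1.1234    0.0546    0.0896    0.1112    0.0441    0.0555]
  [  0.0618    0.0671    1.0632    0.1073    0.0913    0.0489    0.1340]
  [  0.1249    0.1125    0.1514    1.0732    0.0900    0.1000    0.0872]
  [  0.0748    0.0434    0.0963    0.0386    1.0587    0.0648    0.1423]
  [  0.0287    0.0826    0.0803    0.0602    0.0407    1.0549    0.0312]
  [  0.0931    0.1512    0.0577    0.0746    0.1056    0.1078    1.0769]
Total output x = L · d:
  x_0 = 1.0941·17 + 0.1014·77 + 0.1479·13 + 0.1531·8 + 0.1056·66 + 0.0789·52 + 0.1508·45 = 47.4083
  x_1 = 0.0910·17 + 1.1234·77 + 0.0546·13 + 0.0896·8 + 0.1112·66 + 0.0441·52 + 0.0555·45 = 101.6077
  x_2 = 0.0618·17 + 0.0671·77 + 1.0632·13 + 0.1073·8 + 0.0913·66 + 0.0489·52 + 0.1340·45 = 35.5041
  x_3 = 0.1249·17 + 0.1125·77 + 0.1514·13 + 1.0732·8 + 0.0900·66 + 0.1000·52 + 0.0872·45 = 36.4046
  x_4 = 0.0748·17 + 0.0434·77 + 0.0963·13 + 0.0386·8 + 1.0587·66 + 0.0648·52 + 0.1423·45 = 85.8199
  x_5 = 0.0287·17 + 0.0826·77 + 0.0803·13 + 0.0602·8 + 0.0407·66 + 1.0549·52 + 0.0312·45 = 67.3223
  x_6 = 0.0931·17 + 0.1512·77 + 0.0577·13 + 0.0746·8 + 0.1056·66 + 0.1078·52 + 1.0769·45 = 75.6050
Δx_2 = L[2,5] · Δd_5 = 0.0489 · 20 = 0.9785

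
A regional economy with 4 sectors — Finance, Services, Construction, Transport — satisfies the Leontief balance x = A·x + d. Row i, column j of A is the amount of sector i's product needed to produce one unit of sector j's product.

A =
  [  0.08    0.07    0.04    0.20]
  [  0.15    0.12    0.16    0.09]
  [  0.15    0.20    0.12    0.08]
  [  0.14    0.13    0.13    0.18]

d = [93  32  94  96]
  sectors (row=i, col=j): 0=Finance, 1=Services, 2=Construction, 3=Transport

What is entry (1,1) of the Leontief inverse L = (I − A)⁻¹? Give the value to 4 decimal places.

Form M = I − A:
  [  0.92   -0.07   -0.04   -0.20]
  [ -0.15    0.88   -0.16   -0.09]
  [ -0.15   -0.20    0.88   -0.08]
  [ -0.14   -0.13   -0.13    0.82]
Leontief inverse L = M⁻¹:
  [  1.1854    0.1718    0.1325    0.3209]
  [  0.2856    1.2565    0.2761    0.2345]
  [  0.2937    0.3405    1.2457    0.2305]
  [  0.2942    0.2825    0.2639    1.3480]
Total output x = L · d:
  x_0 = 1.1854·93 + 0.1718·32 + 0.1325·94 + 0.3209·96 = 159.0074
  x_1 = 0.2856·93 + 1.2565·32 + 0.2761·94 + 0.2345·96 = 115.2237
  x_2 = 0.2937·93 + 0.3405·32 + 1.2457·94 + 0.2305·96 = 177.4379
  x_3 = 0.2942·93 + 0.2825·32 + 0.2639·94 + 1.3480·96 = 190.6183

L[1,1] = 1.2565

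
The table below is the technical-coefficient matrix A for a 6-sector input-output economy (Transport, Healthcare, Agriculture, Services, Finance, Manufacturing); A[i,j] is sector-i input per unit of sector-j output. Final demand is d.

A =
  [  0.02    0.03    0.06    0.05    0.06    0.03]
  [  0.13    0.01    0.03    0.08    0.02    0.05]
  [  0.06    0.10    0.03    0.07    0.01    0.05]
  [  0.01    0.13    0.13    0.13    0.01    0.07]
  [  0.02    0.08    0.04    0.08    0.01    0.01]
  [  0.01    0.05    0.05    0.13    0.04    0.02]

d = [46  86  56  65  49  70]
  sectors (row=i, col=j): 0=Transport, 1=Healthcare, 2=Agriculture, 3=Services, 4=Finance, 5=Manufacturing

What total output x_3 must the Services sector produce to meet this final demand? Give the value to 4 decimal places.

Form M = I − A:
  [  0.98   -0.03   -0.06   -0.05   -0.06   -0.03]
  [ -0.13    0.99   -0.03   -0.08   -0.02   -0.05]
  [ -0.06   -0.10    0.97   -0.07   -0.01   -0.05]
  [ -0.01   -0.13   -0.13    0.87   -0.01   -0.07]
  [ -0.02   -0.08   -0.04   -0.08    0.99   -0.01]
  [ -0.01   -0.05   -0.05   -0.13   -0.04    0.98]
Leontief inverse L = M⁻¹:
  [  1.0359    0.0586    0.0824    0.0846    0.0675    0.0456]
  [  0.1449    1.0433    0.0627    0.1230    0.0346    0.0700]
  [  0.0845    0.1302    1.0602    0.1149    0.0225    0.0718]
  [  0.0491    0.1844    0.1763    1.2015    0.0249    0.1060]
  [  0.0403    0.1066    0.0647    0.1152    1.0177    0.0286]
  [  0.0304    0.0893    0.0842    0.1771    0.0484    1.0433]
Total output x = L · d:
  x_0 = 1.0359·46 + 0.0586·86 + 0.0824·56 + 0.0846·65 + 0.0675·49 + 0.0456·70 = 69.3012
  x_1 = 0.1449·46 + 1.0433·86 + 0.0627·56 + 0.1230·65 + 0.0346·49 + 0.0700·70 = 114.4892
  x_2 = 0.0845·46 + 0.1302·86 + 1.0602·56 + 0.1149·65 + 0.0225·49 + 0.0718·70 = 88.0550
  x_3 = 0.0491·46 + 0.1844·86 + 0.1763·56 + 1.2015·65 + 0.0249·49 + 0.1060·70 = 114.7279
  x_4 = 0.0403·46 + 0.1066·86 + 0.0647·56 + 0.1152·65 + 1.0177·49 + 0.0286·70 = 73.9926
  x_5 = 0.0304·46 + 0.0893·86 + 0.0842·56 + 0.1771·65 + 0.0484·49 + 1.0433·70 = 100.7087

114.7279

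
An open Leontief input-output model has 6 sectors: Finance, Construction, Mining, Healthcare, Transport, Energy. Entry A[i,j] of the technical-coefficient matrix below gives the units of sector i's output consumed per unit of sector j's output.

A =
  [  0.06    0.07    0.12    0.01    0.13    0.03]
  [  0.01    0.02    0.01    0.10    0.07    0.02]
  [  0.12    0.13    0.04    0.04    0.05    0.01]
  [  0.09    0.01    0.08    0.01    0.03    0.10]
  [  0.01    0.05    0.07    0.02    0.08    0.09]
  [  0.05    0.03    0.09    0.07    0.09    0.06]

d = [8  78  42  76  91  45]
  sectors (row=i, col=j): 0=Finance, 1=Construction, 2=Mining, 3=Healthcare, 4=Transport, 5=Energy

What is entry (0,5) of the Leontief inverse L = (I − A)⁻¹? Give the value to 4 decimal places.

L[0,5] = 0.0600

Form M = I − A:
  [  0.94   -0.07   -0.12   -0.01   -0.13   -0.03]
  [ -0.01    0.98   -0.01   -0.10   -0.07   -0.02]
  [ -0.12   -0.13    0.96   -0.04   -0.05   -0.01]
  [ -0.09   -0.01   -0.08    0.99   -0.03   -0.10]
  [ -0.01   -0.05   -0.07   -0.02    0.92   -0.09]
  [ -0.05   -0.03   -0.09   -0.07   -0.09    0.94]
Leontief inverse L = M⁻¹:
  [  1.0940    0.1106    0.1596    0.0365    0.1787    0.0600]
  [  0.0294    1.0343    0.0346    0.1112    0.0927    0.0440]
  [  0.1485    0.1603    1.0779    0.0658    0.0974    0.0359]
  [  0.1215    0.0423    0.1183    1.0305    0.0724    0.1226]
  [  0.0358    0.0769    0.1010    0.0429    1.1160    0.1153]
  [  0.0858    0.0648    0.1313    0.0926    0.1340    1.0920]
Total output x = L · d:
  x_0 = 1.0940·8 + 0.1106·78 + 0.1596·42 + 0.0365·76 + 0.1787·91 + 0.0600·45 = 45.8235
  x_1 = 0.0294·8 + 1.0343·78 + 0.0346·42 + 0.1112·76 + 0.0927·91 + 0.0440·45 = 101.2239
  x_2 = 0.1485·8 + 0.1603·78 + 1.0779·42 + 0.0658·76 + 0.0974·91 + 0.0359·45 = 74.4454
  x_3 = 0.1215·8 + 0.0423·78 + 0.1183·42 + 1.0305·76 + 0.0724·91 + 0.1226·45 = 99.6677
  x_4 = 0.0358·8 + 0.0769·78 + 0.1010·42 + 0.0429·76 + 1.1160·91 + 0.1153·45 = 120.5334
  x_5 = 0.0858·8 + 0.0648·78 + 0.1313·42 + 0.0926·76 + 0.1340·91 + 1.0920·45 = 79.6306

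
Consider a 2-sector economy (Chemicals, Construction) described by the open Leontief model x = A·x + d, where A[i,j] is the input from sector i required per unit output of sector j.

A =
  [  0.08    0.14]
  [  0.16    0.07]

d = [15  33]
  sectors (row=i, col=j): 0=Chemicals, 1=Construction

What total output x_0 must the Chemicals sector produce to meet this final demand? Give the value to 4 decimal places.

Form M = I − A:
  [  0.92   -0.14]
  [ -0.16    0.93]
Leontief inverse L = M⁻¹:
  [  1.1162    0.1680]
  [  0.1920    1.1042]
Total output x = L · d:
  x_0 = 1.1162·15 + 0.1680·33 = 22.2876
  x_1 = 0.1920·15 + 1.1042·33 = 39.3183

22.2876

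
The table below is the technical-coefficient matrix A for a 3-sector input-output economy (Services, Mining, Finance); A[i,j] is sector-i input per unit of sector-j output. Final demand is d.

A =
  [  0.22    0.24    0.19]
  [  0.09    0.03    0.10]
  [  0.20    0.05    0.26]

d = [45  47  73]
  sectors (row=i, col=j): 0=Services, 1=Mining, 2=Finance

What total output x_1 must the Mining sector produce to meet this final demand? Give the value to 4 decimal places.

72.7292

Form M = I − A:
  [  0.78   -0.24   -0.19]
  [ -0.09    0.97   -0.10]
  [ -0.20   -0.05    0.74]
Leontief inverse L = M⁻¹:
  [  1.4328    0.3761    0.4187]
  [  0.1741    1.0839    0.1912]
  [  0.3990    0.1749    1.4774]
Total output x = L · d:
  x_0 = 1.4328·45 + 0.3761·47 + 0.4187·73 = 112.7182
  x_1 = 0.1741·45 + 1.0839·47 + 0.1912·73 = 72.7292
  x_2 = 0.3990·45 + 0.1749·47 + 1.4774·73 = 134.0272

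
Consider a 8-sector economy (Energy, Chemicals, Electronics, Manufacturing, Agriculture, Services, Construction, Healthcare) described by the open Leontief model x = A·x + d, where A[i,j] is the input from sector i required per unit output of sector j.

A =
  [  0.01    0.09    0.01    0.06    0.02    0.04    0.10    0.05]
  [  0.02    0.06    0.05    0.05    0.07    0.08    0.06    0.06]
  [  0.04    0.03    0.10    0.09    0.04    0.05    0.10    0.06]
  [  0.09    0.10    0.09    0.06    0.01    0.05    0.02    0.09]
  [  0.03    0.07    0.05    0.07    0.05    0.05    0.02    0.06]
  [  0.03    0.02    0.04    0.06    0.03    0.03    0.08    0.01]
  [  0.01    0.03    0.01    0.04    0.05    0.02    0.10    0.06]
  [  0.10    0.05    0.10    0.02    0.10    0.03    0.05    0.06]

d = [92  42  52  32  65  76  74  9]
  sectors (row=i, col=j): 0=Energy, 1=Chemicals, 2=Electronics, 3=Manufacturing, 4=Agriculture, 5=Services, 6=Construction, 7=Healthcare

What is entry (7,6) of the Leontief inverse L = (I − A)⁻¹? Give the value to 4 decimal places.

L[7,6] = 0.1108

Form M = I − A:
  [  0.99   -0.09   -0.01   -0.06   -0.02   -0.04   -0.10   -0.05]
  [ -0.02    0.94   -0.05   -0.05   -0.07   -0.08   -0.06   -0.06]
  [ -0.04   -0.03    0.90   -0.09   -0.04   -0.05   -0.10   -0.06]
  [ -0.09   -0.10   -0.09    0.94   -0.01   -0.05   -0.02   -0.09]
  [ -0.03   -0.07   -0.05   -0.07    0.95   -0.05   -0.02   -0.06]
  [ -0.03   -0.02   -0.04   -0.06   -0.03    0.97   -0.08   -0.01]
  [ -0.01   -0.03   -0.01   -0.04   -0.05   -0.02    0.90   -0.06]
  [ -0.10   -0.05   -0.10   -0.02   -0.10   -0.03   -0.05    0.94]
Leontief inverse L = M⁻¹:
  [  1.0370    0.1253    0.0452    0.0935    0.0529    0.0686    0.1429    0.0882]
  [  0.0528    1.1012    0.0948    0.0932    0.1075    0.1137    0.1101    0.1032]
  [  0.0790    0.0783    1.1530    0.1404    0.0805    0.0873    0.1610    0.1126]
  [  0.1294    0.1512    0.1446    1.1103    0.0538    0.0914    0.0824    0.1417]
  [  0.0622    0.1105    0.0936    0.1097    1.0838    0.0825    0.0641    0.1010]
  [  0.0505    0.0485    0.0675    0.0890    0.0519    1.0514    0.1152    0.0405]
  [  0.0334    0.0596    0.0396    0.0679    0.0783    0.0421    1.1353    0.0925]
  [  0.1343    0.0999    0.1498    0.0716    0.1422    0.0692    0.1108    1.1107]
Total output x = L · d:
  x_0 = 1.0370·92 + 0.1253·42 + 0.0452·52 + 0.0935·32 + 0.0529·65 + 0.0686·76 + 0.1429·74 + 0.0882·9 = 126.0322
  x_1 = 0.0528·92 + 1.1012·42 + 0.0948·52 + 0.0932·32 + 0.1075·65 + 0.1137·76 + 0.1101·74 + 0.1032·9 = 83.7214
  x_2 = 0.0790·92 + 0.0783·42 + 1.1530·52 + 0.1404·32 + 0.0805·65 + 0.0873·76 + 0.1610·74 + 0.1126·9 = 99.8141
  x_3 = 0.1294·92 + 0.1512·42 + 0.1446·52 + 1.1103·32 + 0.0538·65 + 0.0914·76 + 0.0824·74 + 0.1417·9 = 79.1153
  x_4 = 0.0622·92 + 0.1105·42 + 0.0936·52 + 0.1097·32 + 1.0838·65 + 0.0825·76 + 0.0641·74 + 0.1010·9 = 101.1047
  x_5 = 0.0505·92 + 0.0485·42 + 0.0675·52 + 0.0890·32 + 0.0519·65 + 1.0514·76 + 0.1152·74 + 0.0405·9 = 105.2136
  x_6 = 0.0334·92 + 0.0596·42 + 0.0396·52 + 0.0679·32 + 0.0783·65 + 0.0421·76 + 1.1353·74 + 0.0925·9 = 102.9487
  x_7 = 0.1343·92 + 0.0999·42 + 0.1498·52 + 0.0716·32 + 0.1422·65 + 0.0692·76 + 0.1108·74 + 1.1107·9 = 59.3269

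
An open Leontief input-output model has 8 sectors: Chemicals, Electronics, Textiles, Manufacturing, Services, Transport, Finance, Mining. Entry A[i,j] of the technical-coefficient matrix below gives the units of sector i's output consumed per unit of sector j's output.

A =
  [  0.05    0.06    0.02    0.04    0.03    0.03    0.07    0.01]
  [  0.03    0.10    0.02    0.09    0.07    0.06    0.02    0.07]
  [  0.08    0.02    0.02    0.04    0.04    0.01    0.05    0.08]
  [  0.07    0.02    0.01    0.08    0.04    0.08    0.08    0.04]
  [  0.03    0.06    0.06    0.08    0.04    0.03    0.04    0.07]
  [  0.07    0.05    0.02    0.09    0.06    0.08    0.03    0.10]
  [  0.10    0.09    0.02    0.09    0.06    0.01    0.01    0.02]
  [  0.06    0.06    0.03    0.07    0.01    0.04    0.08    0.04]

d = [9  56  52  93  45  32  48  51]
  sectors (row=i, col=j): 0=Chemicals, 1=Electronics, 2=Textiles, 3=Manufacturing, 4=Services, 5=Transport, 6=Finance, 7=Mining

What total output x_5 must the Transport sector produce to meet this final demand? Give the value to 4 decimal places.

Form M = I − A:
  [  0.95   -0.06   -0.02   -0.04   -0.03   -0.03   -0.07   -0.01]
  [ -0.03    0.90   -0.02   -0.09   -0.07   -0.06   -0.02   -0.07]
  [ -0.08   -0.02    0.98   -0.04   -0.04   -0.01   -0.05   -0.08]
  [ -0.07   -0.02   -0.01    0.92   -0.04   -0.08   -0.08   -0.04]
  [ -0.03   -0.06   -0.06   -0.08    0.96   -0.03   -0.04   -0.07]
  [ -0.07   -0.05   -0.02   -0.09   -0.06    0.92   -0.03   -0.10]
  [ -0.10   -0.09   -0.02   -0.09   -0.06   -0.01    0.99   -0.02]
  [ -0.06   -0.06   -0.03   -0.07   -0.01   -0.04   -0.08    0.96]
Leontief inverse L = M⁻¹:
  [  1.0818    0.0929    0.0322    0.0793    0.0547    0.0529    0.0931    0.0355]
  [  0.0746    1.1463    0.0396    0.1504    0.1049    0.0997    0.0590    0.1132]
  [  0.1139    0.0532    1.0339    0.0794    0.0619    0.0327    0.0797    0.1041]
  [  0.1150    0.0609    0.0265    1.1332    0.0714    0.1134    0.1146    0.0745]
  [  0.0720    0.0986    0.0763    0.1305    1.0693    0.0612    0.0751    0.1057]
  [  0.1203    0.0979    0.0406    0.1527    0.0952    1.1211    0.0743    0.1434]
  [  0.1364    0.1292    0.0361    0.1381    0.0894    0.0418    1.0444    0.0522]
  [  0.1014    0.0994    0.0442    0.1187    0.0397    0.0697    0.1113    1.0711]
Total output x = L · d:
  x_0 = 1.0818·9 + 0.0929·56 + 0.0322·52 + 0.0793·93 + 0.0547·45 + 0.0529·32 + 0.0931·48 + 0.0355·51 = 34.4122
  x_1 = 0.0746·9 + 1.1463·56 + 0.0396·52 + 0.1504·93 + 0.1049·45 + 0.0997·32 + 0.0590·48 + 0.1132·51 = 97.4205
  x_2 = 0.1139·9 + 0.0532·56 + 1.0339·52 + 0.0794·93 + 0.0619·45 + 0.0327·32 + 0.0797·48 + 0.1041·51 = 78.1219
  x_3 = 0.1150·9 + 0.0609·56 + 0.0265·52 + 1.1332·93 + 0.0714·45 + 0.1134·32 + 0.1146·48 + 0.0745·51 = 127.3533
  x_4 = 0.0720·9 + 0.0986·56 + 0.0763·52 + 0.1305·93 + 1.0693·45 + 0.0612·32 + 0.0751·48 + 0.1057·51 = 81.3440
  x_5 = 0.1203·9 + 0.0979·56 + 0.0406·52 + 0.1527·93 + 0.0952·45 + 1.1211·32 + 0.0743·48 + 0.1434·51 = 73.9183
  x_6 = 0.1364·9 + 0.1292·56 + 0.0361·52 + 0.1381·93 + 0.0894·45 + 0.0418·32 + 1.0444·48 + 0.0522·51 = 81.3425
  x_7 = 0.1014·9 + 0.0994·56 + 0.0442·52 + 0.1187·93 + 0.0397·45 + 0.0697·32 + 0.1113·48 + 1.0711·51 = 83.7978

73.9183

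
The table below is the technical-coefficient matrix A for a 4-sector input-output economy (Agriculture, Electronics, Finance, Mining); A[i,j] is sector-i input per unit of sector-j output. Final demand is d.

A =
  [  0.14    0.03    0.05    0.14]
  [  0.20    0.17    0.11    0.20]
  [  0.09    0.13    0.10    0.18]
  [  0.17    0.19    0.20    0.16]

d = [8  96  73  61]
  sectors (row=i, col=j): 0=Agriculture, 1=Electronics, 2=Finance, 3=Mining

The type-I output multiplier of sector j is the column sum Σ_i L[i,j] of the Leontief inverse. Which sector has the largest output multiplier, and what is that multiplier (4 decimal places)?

Form M = I − A:
  [  0.86   -0.03   -0.05   -0.14]
  [ -0.20    0.83   -0.11   -0.20]
  [ -0.09   -0.13    0.90   -0.18]
  [ -0.17   -0.19   -0.20    0.84]
Leontief inverse L = M⁻¹:
  [  1.2627    0.1312    0.1469    0.2731]
  [  0.4420    1.3733    0.2955    0.4640]
  [  0.2743    0.2929    1.2472    0.3827]
  [  0.4208    0.4069    0.3935    1.4418]
Total output x = L · d:
  x_0 = 1.2627·8 + 0.1312·96 + 0.1469·73 + 0.2731·61 = 50.0781
  x_1 = 0.4420·8 + 1.3733·96 + 0.2955·73 + 0.4640·61 = 185.2454
  x_2 = 0.2743·8 + 0.2929·96 + 1.2472·73 + 0.3827·61 = 144.6979
  x_3 = 0.4208·8 + 0.4069·96 + 0.3935·73 + 1.4418·61 = 159.1065
Output multipliers (column sums of L):
  Agriculture: 2.3998
  Electronics: 2.2042
  Finance: 2.0831
  Mining: 2.5616

Mining (2.5616)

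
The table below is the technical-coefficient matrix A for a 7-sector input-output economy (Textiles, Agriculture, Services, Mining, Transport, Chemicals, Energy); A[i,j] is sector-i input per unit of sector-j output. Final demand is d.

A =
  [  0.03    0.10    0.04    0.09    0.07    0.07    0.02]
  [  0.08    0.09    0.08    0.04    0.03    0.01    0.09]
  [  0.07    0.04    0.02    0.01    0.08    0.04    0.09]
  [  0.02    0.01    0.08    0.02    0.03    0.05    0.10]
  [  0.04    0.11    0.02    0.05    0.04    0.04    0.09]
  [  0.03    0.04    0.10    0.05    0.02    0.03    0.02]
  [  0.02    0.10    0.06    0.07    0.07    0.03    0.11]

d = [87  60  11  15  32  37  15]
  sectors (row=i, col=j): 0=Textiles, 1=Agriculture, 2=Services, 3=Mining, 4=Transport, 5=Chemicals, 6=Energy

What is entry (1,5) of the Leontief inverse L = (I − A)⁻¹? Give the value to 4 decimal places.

L[1,5] = 0.0358

Form M = I − A:
  [  0.97   -0.10   -0.04   -0.09   -0.07   -0.07   -0.02]
  [ -0.08    0.91   -0.08   -0.04   -0.03   -0.01   -0.09]
  [ -0.07   -0.04    0.98   -0.01   -0.08   -0.04   -0.09]
  [ -0.02   -0.01   -0.08    0.98   -0.03   -0.05   -0.10]
  [ -0.04   -0.11   -0.02   -0.05    0.96   -0.04   -0.09]
  [ -0.03   -0.04   -0.10   -0.05   -0.02    0.97   -0.02]
  [ -0.02   -0.10   -0.06   -0.07   -0.07   -0.03    0.89]
Leontief inverse L = M⁻¹:
  [  1.0597    0.1454    0.0809    0.1191    0.0995    0.0938    0.0722]
  [  0.1112    1.1428    0.1178    0.0737    0.0673    0.0358    0.1459]
  [  0.0932    0.0876    1.0515    0.0412    0.1095    0.0618    0.1344]
  [  0.0405    0.0461    0.1074    1.0436    0.0577    0.0684    0.1411]
  [  0.0680    0.1588    0.0592    0.0813    1.0707    0.0617    0.1424]
  [  0.0515    0.0695    0.1246    0.0686    0.0444    1.0476    0.0565]
  [  0.0529    0.1560    0.1032    0.1045    0.1074    0.0558    1.1749]
Total output x = L · d:
  x_0 = 1.0597·87 + 0.1454·60 + 0.0809·11 + 0.1191·15 + 0.0995·32 + 0.0938·37 + 0.0722·15 = 111.3322
  x_1 = 0.1112·87 + 1.1428·60 + 0.1178·11 + 0.0737·15 + 0.0673·32 + 0.0358·37 + 0.1459·15 = 86.3093
  x_2 = 0.0932·87 + 0.0876·60 + 1.0515·11 + 0.0412·15 + 0.1095·32 + 0.0618·37 + 0.1344·15 = 33.3535
  x_3 = 0.0405·87 + 0.0461·60 + 0.1074·11 + 1.0436·15 + 0.0577·32 + 0.0684·37 + 0.1411·15 = 29.6138
  x_4 = 0.0680·87 + 0.1588·60 + 0.0592·11 + 0.0813·15 + 1.0707·32 + 0.0617·37 + 0.1424·15 = 55.9998
  x_5 = 0.0515·87 + 0.0695·60 + 0.1246·11 + 0.0686·15 + 0.0444·32 + 1.0476·37 + 0.0565·15 = 52.0868
  x_6 = 0.0529·87 + 0.1560·60 + 0.1032·11 + 0.1045·15 + 0.1074·32 + 0.0558·37 + 1.1749·15 = 39.7914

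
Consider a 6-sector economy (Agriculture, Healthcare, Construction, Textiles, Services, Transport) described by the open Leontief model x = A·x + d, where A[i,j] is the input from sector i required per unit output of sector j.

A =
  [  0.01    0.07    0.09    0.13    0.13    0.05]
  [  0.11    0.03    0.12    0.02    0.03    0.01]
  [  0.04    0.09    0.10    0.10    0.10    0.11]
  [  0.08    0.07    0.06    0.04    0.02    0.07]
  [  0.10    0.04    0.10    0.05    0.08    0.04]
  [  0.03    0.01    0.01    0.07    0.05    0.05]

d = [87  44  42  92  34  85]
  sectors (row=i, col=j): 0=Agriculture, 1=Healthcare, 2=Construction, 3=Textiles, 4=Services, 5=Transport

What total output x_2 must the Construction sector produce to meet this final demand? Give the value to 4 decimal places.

Form M = I − A:
  [  0.99   -0.07   -0.09   -0.13   -0.13   -0.05]
  [ -0.11    0.97   -0.12   -0.02   -0.03   -0.01]
  [ -0.04   -0.09    0.90   -0.10   -0.10   -0.11]
  [ -0.08   -0.07   -0.06    0.96   -0.02   -0.07]
  [ -0.10   -0.04   -0.10   -0.05    0.92   -0.04]
  [ -0.03   -0.01   -0.01   -0.07   -0.05    0.95]
Leontief inverse L = M⁻¹:
  [  1.0644    0.1125    0.1544    0.1789    0.1800    0.0958]
  [  0.1397    1.0652    0.1695    0.0661    0.0768    0.0463]
  [  0.0956    0.1348    1.1684    0.1573    0.1570    0.1599]
  [  0.1116    0.0991    0.1041    1.0801    0.0593    0.1011]
  [  0.1405    0.0798    0.1583    0.1022    1.1333    0.0818]
  [  0.0517    0.0277    0.0350    0.0930    0.0722    1.0696]
Total output x = L · d:
  x_0 = 1.0644·87 + 0.1125·44 + 0.1544·42 + 0.1789·92 + 0.1800·34 + 0.0958·85 = 134.7606
  x_1 = 0.1397·87 + 1.0652·44 + 0.1695·42 + 0.0661·92 + 0.0768·34 + 0.0463·85 = 78.7708
  x_2 = 0.0956·87 + 0.1348·44 + 1.1684·42 + 0.1573·92 + 0.1570·34 + 0.1599·85 = 96.7219
  x_3 = 0.1116·87 + 0.0991·44 + 0.1041·42 + 1.0801·92 + 0.0593·34 + 0.1011·85 = 128.4175
  x_4 = 0.1405·87 + 0.0798·44 + 0.1583·42 + 0.1022·92 + 1.1333·34 + 0.0818·85 = 77.2654
  x_5 = 0.0517·87 + 0.0277·44 + 0.0350·42 + 0.0930·92 + 0.0722·34 + 1.0696·85 = 109.1055

96.7219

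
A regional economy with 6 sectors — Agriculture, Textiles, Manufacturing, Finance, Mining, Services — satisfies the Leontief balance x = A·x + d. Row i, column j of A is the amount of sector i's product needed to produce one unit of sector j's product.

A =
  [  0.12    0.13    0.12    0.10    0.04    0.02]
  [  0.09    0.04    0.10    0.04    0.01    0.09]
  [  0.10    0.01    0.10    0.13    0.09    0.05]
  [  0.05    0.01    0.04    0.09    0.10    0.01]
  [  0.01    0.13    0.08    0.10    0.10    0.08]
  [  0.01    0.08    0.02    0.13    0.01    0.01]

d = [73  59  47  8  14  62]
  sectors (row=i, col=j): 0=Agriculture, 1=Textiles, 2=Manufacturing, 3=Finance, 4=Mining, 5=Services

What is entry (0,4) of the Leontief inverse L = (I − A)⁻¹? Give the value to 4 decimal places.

Form M = I − A:
  [  0.88   -0.13   -0.12   -0.10   -0.04   -0.02]
  [ -0.09    0.96   -0.10   -0.04   -0.01   -0.09]
  [ -0.10   -0.01    0.90   -0.13   -0.09   -0.05]
  [ -0.05   -0.01   -0.04    0.91   -0.10   -0.01]
  [ -0.01   -0.13   -0.08   -0.10    0.90   -0.08]
  [ -0.01   -0.08   -0.02   -0.13   -0.01    0.99]
Leontief inverse L = M⁻¹:
  [  1.1898    0.1831    0.1971    0.1861    0.0960    0.0603]
  [  0.1350    1.0782    0.1490    0.1047    0.0458    0.1130]
  [  0.1532    0.0620    1.1629    0.2137    0.1484    0.0816]
  [  0.0804    0.0452    0.0795    1.1410    0.1392    0.0325]
  [  0.0586    0.1770    0.1403    0.1777    1.1508    0.1192]
  [  0.0372    0.0979    0.0494    0.1663    0.0376    1.0270]
Total output x = L · d:
  x_0 = 1.1898·73 + 0.1831·59 + 0.1971·47 + 0.1861·8 + 0.0960·14 + 0.0603·62 = 113.4994
  x_1 = 0.1350·73 + 1.0782·59 + 0.1490·47 + 0.1047·8 + 0.0458·14 + 0.1130·62 = 88.9562
  x_2 = 0.1532·73 + 0.0620·59 + 1.1629·47 + 0.2137·8 + 0.1484·14 + 0.0816·62 = 78.3508
  x_3 = 0.0804·73 + 0.0452·59 + 0.0795·47 + 1.1410·8 + 0.1392·14 + 0.0325·62 = 25.3687
  x_4 = 0.0586·73 + 0.1770·59 + 0.1403·47 + 0.1777·8 + 1.1508·14 + 0.1192·62 = 46.2351
  x_5 = 0.0372·73 + 0.0979·59 + 0.0494·47 + 0.1663·8 + 0.0376·14 + 1.0270·62 = 76.3422

L[0,4] = 0.0960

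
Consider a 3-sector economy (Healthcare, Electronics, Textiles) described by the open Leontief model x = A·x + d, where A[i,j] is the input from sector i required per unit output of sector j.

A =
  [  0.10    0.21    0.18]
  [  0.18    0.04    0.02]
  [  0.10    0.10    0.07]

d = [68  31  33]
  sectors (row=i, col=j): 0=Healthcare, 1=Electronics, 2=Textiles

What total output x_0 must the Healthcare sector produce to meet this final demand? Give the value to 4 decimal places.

97.9415

Form M = I − A:
  [  0.90   -0.21   -0.18]
  [ -0.18    0.96   -0.02]
  [ -0.10   -0.10    0.93]
Leontief inverse L = M⁻¹:
  [  1.1947    0.2861    0.2374]
  [  0.2272    1.0984    0.0676]
  [  0.1529    0.1489    1.1081]
Total output x = L · d:
  x_0 = 1.1947·68 + 0.2861·31 + 0.2374·33 = 97.9415
  x_1 = 0.2272·68 + 1.0984·31 + 0.0676·33 = 51.7302
  x_2 = 0.1529·68 + 0.1489·31 + 1.1081·33 = 51.5776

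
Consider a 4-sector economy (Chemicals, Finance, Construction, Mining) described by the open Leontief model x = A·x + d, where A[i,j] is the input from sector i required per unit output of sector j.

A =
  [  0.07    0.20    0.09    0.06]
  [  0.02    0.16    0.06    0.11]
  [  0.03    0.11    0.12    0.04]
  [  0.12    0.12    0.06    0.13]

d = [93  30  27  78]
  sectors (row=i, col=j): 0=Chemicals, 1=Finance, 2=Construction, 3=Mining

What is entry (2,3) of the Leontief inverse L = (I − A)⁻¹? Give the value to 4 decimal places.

L[2,3] = 0.0790

Form M = I − A:
  [  0.93   -0.20   -0.09   -0.06]
  [ -0.02    0.84   -0.06   -0.11]
  [ -0.03   -0.11    0.88   -0.04]
  [ -0.12   -0.12   -0.06    0.87]
Leontief inverse L = M⁻¹:
  [  1.1017    0.2980    0.1412    0.1201]
  [  0.0512    1.2394    0.1010    0.1649]
  [  0.0513    0.1753    1.1590    0.0790]
  [  0.1626    0.2241    0.1133    1.1942]
Total output x = L · d:
  x_0 = 1.1017·93 + 0.2980·30 + 0.1412·27 + 0.1201·78 = 124.5839
  x_1 = 0.0512·93 + 1.2394·30 + 0.1010·27 + 0.1649·78 = 57.5313
  x_2 = 0.0513·93 + 0.1753·30 + 1.1590·27 + 0.0790·78 = 47.4863
  x_3 = 0.1626·93 + 0.2241·30 + 0.1133·27 + 1.1942·78 = 118.0494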